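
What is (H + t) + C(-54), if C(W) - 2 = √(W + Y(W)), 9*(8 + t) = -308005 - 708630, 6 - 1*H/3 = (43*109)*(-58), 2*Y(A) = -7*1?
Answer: 6323315/9 + I*√230/2 ≈ 7.0259e+5 + 7.5829*I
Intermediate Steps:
Y(A) = -7/2 (Y(A) = (-7*1)/2 = (½)*(-7) = -7/2)
H = 815556 (H = 18 - 3*43*109*(-58) = 18 - 14061*(-58) = 18 - 3*(-271846) = 18 + 815538 = 815556)
t = -1016707/9 (t = -8 + (-308005 - 708630)/9 = -8 + (⅑)*(-1016635) = -8 - 1016635/9 = -1016707/9 ≈ -1.1297e+5)
C(W) = 2 + √(-7/2 + W) (C(W) = 2 + √(W - 7/2) = 2 + √(-7/2 + W))
(H + t) + C(-54) = (815556 - 1016707/9) + (2 + √(-14 + 4*(-54))/2) = 6323297/9 + (2 + √(-14 - 216)/2) = 6323297/9 + (2 + √(-230)/2) = 6323297/9 + (2 + (I*√230)/2) = 6323297/9 + (2 + I*√230/2) = 6323315/9 + I*√230/2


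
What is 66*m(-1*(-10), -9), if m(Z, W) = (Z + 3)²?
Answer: 11154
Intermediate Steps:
m(Z, W) = (3 + Z)²
66*m(-1*(-10), -9) = 66*(3 - 1*(-10))² = 66*(3 + 10)² = 66*13² = 66*169 = 11154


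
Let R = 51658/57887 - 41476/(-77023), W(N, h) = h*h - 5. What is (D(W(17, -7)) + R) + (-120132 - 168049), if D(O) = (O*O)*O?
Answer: -905082215736451/4458630401 ≈ -2.0300e+5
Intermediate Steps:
W(N, h) = -5 + h² (W(N, h) = h² - 5 = -5 + h²)
D(O) = O³ (D(O) = O²*O = O³)
R = 6379775346/4458630401 (R = 51658*(1/57887) - 41476*(-1/77023) = 51658/57887 + 41476/77023 = 6379775346/4458630401 ≈ 1.4309)
(D(W(17, -7)) + R) + (-120132 - 168049) = ((-5 + (-7)²)³ + 6379775346/4458630401) + (-120132 - 168049) = ((-5 + 49)³ + 6379775346/4458630401) - 288181 = (44³ + 6379775346/4458630401) - 288181 = (85184 + 6379775346/4458630401) - 288181 = 379810351854130/4458630401 - 288181 = -905082215736451/4458630401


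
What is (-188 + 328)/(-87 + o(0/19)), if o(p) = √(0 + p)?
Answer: -140/87 ≈ -1.6092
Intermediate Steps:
o(p) = √p
(-188 + 328)/(-87 + o(0/19)) = (-188 + 328)/(-87 + √(0/19)) = 140/(-87 + √(0*(1/19))) = 140/(-87 + √0) = 140/(-87 + 0) = 140/(-87) = 140*(-1/87) = -140/87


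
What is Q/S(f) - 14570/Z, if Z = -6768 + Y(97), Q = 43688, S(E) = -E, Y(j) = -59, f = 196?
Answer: -73850564/334523 ≈ -220.76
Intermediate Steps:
Z = -6827 (Z = -6768 - 59 = -6827)
Q/S(f) - 14570/Z = 43688/((-1*196)) - 14570/(-6827) = 43688/(-196) - 14570*(-1/6827) = 43688*(-1/196) + 14570/6827 = -10922/49 + 14570/6827 = -73850564/334523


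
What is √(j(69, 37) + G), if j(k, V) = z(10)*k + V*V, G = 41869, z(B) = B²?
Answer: √50138 ≈ 223.92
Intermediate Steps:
j(k, V) = V² + 100*k (j(k, V) = 10²*k + V*V = 100*k + V² = V² + 100*k)
√(j(69, 37) + G) = √((37² + 100*69) + 41869) = √((1369 + 6900) + 41869) = √(8269 + 41869) = √50138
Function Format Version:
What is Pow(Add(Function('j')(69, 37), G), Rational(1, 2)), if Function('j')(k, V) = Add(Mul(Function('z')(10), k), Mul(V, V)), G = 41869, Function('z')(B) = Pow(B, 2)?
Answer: Pow(50138, Rational(1, 2)) ≈ 223.92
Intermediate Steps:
Function('j')(k, V) = Add(Pow(V, 2), Mul(100, k)) (Function('j')(k, V) = Add(Mul(Pow(10, 2), k), Mul(V, V)) = Add(Mul(100, k), Pow(V, 2)) = Add(Pow(V, 2), Mul(100, k)))
Pow(Add(Function('j')(69, 37), G), Rational(1, 2)) = Pow(Add(Add(Pow(37, 2), Mul(100, 69)), 41869), Rational(1, 2)) = Pow(Add(Add(1369, 6900), 41869), Rational(1, 2)) = Pow(Add(8269, 41869), Rational(1, 2)) = Pow(50138, Rational(1, 2))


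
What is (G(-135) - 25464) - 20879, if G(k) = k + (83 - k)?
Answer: -46260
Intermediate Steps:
G(k) = 83
(G(-135) - 25464) - 20879 = (83 - 25464) - 20879 = -25381 - 20879 = -46260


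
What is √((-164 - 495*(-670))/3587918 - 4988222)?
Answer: I*√16053539164479078645/1793959 ≈ 2233.4*I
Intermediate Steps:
√((-164 - 495*(-670))/3587918 - 4988222) = √((-164 + 331650)*(1/3587918) - 4988222) = √(331486*(1/3587918) - 4988222) = √(165743/1793959 - 4988222) = √(-8948665585155/1793959) = I*√16053539164479078645/1793959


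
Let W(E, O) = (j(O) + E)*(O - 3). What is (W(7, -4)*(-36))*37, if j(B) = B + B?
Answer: -9324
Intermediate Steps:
j(B) = 2*B
W(E, O) = (-3 + O)*(E + 2*O) (W(E, O) = (2*O + E)*(O - 3) = (E + 2*O)*(-3 + O) = (-3 + O)*(E + 2*O))
(W(7, -4)*(-36))*37 = ((-6*(-4) - 3*7 + 2*(-4)² + 7*(-4))*(-36))*37 = ((24 - 21 + 2*16 - 28)*(-36))*37 = ((24 - 21 + 32 - 28)*(-36))*37 = (7*(-36))*37 = -252*37 = -9324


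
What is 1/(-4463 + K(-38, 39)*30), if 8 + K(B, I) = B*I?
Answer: -1/49163 ≈ -2.0340e-5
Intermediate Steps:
K(B, I) = -8 + B*I
1/(-4463 + K(-38, 39)*30) = 1/(-4463 + (-8 - 38*39)*30) = 1/(-4463 + (-8 - 1482)*30) = 1/(-4463 - 1490*30) = 1/(-4463 - 44700) = 1/(-49163) = -1/49163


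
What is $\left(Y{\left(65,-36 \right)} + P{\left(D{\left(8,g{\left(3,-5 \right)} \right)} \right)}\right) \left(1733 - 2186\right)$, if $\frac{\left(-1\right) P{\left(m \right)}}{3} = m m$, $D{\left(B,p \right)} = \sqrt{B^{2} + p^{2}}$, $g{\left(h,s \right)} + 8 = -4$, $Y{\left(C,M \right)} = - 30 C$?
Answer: $1166022$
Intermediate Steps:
$g{\left(h,s \right)} = -12$ ($g{\left(h,s \right)} = -8 - 4 = -12$)
$P{\left(m \right)} = - 3 m^{2}$ ($P{\left(m \right)} = - 3 m m = - 3 m^{2}$)
$\left(Y{\left(65,-36 \right)} + P{\left(D{\left(8,g{\left(3,-5 \right)} \right)} \right)}\right) \left(1733 - 2186\right) = \left(\left(-30\right) 65 - 3 \left(\sqrt{8^{2} + \left(-12\right)^{2}}\right)^{2}\right) \left(1733 - 2186\right) = \left(-1950 - 3 \left(\sqrt{64 + 144}\right)^{2}\right) \left(-453\right) = \left(-1950 - 3 \left(\sqrt{208}\right)^{2}\right) \left(-453\right) = \left(-1950 - 3 \left(4 \sqrt{13}\right)^{2}\right) \left(-453\right) = \left(-1950 - 624\right) \left(-453\right) = \left(-2574\right) \left(-453\right) = 1166022$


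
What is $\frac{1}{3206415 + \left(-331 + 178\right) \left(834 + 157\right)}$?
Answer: $\frac{1}{3054792} \approx 3.2735 \cdot 10^{-7}$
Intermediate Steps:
$\frac{1}{3206415 + \left(-331 + 178\right) \left(834 + 157\right)} = \frac{1}{3206415 - 151623} = \frac{1}{3054792}$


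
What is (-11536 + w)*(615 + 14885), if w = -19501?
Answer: -481073500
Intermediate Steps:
(-11536 + w)*(615 + 14885) = (-11536 - 19501)*(615 + 14885) = -31037*15500 = -481073500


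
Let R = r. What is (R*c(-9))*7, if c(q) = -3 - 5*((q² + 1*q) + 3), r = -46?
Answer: 121716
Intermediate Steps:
R = -46
c(q) = -18 - 5*q - 5*q² (c(q) = -3 - 5*((q² + q) + 3) = -3 - 5*((q + q²) + 3) = -3 - 5*(3 + q + q²) = -3 + (-15 - 5*q - 5*q²) = -18 - 5*q - 5*q²)
(R*c(-9))*7 = -46*(-18 - 5*(-9) - 5*(-9)²)*7 = -46*(-18 + 45 - 5*81)*7 = -46*(-18 + 45 - 405)*7 = -46*(-378)*7 = 17388*7 = 121716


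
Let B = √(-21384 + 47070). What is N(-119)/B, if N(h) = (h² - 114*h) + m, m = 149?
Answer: 4646*√2854/1427 ≈ 173.93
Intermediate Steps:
B = 3*√2854 (B = √25686 = 3*√2854 ≈ 160.27)
N(h) = 149 + h² - 114*h (N(h) = (h² - 114*h) + 149 = 149 + h² - 114*h)
N(-119)/B = (149 + (-119)² - 114*(-119))/((3*√2854)) = (149 + 14161 + 13566)*(√2854/8562) = 27876*(√2854/8562) = 4646*√2854/1427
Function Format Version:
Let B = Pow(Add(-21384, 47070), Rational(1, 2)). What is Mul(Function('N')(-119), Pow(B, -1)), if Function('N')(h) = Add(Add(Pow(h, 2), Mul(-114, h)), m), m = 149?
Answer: Mul(Rational(4646, 1427), Pow(2854, Rational(1, 2))) ≈ 173.93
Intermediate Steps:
B = Mul(3, Pow(2854, Rational(1, 2))) (B = Pow(25686, Rational(1, 2)) = Mul(3, Pow(2854, Rational(1, 2))) ≈ 160.27)
Function('N')(h) = Add(149, Pow(h, 2), Mul(-114, h)) (Function('N')(h) = Add(Add(Pow(h, 2), Mul(-114, h)), 149) = Add(149, Pow(h, 2), Mul(-114, h)))
Mul(Function('N')(-119), Pow(B, -1)) = Mul(Add(149, Pow(-119, 2), Mul(-114, -119)), Pow(Mul(3, Pow(2854, Rational(1, 2))), -1)) = Mul(Add(149, 14161, 13566), Mul(Rational(1, 8562), Pow(2854, Rational(1, 2)))) = Mul(27876, Mul(Rational(1, 8562), Pow(2854, Rational(1, 2)))) = Mul(Rational(4646, 1427), Pow(2854, Rational(1, 2)))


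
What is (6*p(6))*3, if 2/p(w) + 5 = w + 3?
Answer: 9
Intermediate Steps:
p(w) = 2/(-2 + w) (p(w) = 2/(-5 + (w + 3)) = 2/(-5 + (3 + w)) = 2/(-2 + w))
(6*p(6))*3 = (6*(2/(-2 + 6)))*3 = (6*(2/4))*3 = (6*(2*(1/4)))*3 = (6*(1/2))*3 = 3*3 = 9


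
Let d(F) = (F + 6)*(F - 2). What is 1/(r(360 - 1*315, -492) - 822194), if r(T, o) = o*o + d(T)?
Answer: -1/577937 ≈ -1.7303e-6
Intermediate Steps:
d(F) = (-2 + F)*(6 + F) (d(F) = (6 + F)*(-2 + F) = (-2 + F)*(6 + F))
r(T, o) = -12 + T² + o² + 4*T (r(T, o) = o*o + (-12 + T² + 4*T) = o² + (-12 + T² + 4*T) = -12 + T² + o² + 4*T)
1/(r(360 - 1*315, -492) - 822194) = 1/((-12 + (360 - 1*315)² + (-492)² + 4*(360 - 1*315)) - 822194) = 1/((-12 + (360 - 315)² + 242064 + 4*(360 - 315)) - 822194) = 1/((-12 + 45² + 242064 + 4*45) - 822194) = 1/((-12 + 2025 + 242064 + 180) - 822194) = 1/(244257 - 822194) = 1/(-577937) = -1/577937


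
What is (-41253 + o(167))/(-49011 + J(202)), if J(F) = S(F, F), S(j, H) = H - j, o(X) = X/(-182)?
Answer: 7508213/8920002 ≈ 0.84173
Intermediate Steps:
o(X) = -X/182 (o(X) = X*(-1/182) = -X/182)
J(F) = 0 (J(F) = F - F = 0)
(-41253 + o(167))/(-49011 + J(202)) = (-41253 - 1/182*167)/(-49011 + 0) = (-41253 - 167/182)/(-49011) = -7508213/182*(-1/49011) = 7508213/8920002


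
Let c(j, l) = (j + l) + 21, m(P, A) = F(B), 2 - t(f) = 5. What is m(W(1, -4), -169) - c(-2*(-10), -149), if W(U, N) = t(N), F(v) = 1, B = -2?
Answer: 109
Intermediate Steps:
t(f) = -3 (t(f) = 2 - 1*5 = 2 - 5 = -3)
W(U, N) = -3
m(P, A) = 1
c(j, l) = 21 + j + l
m(W(1, -4), -169) - c(-2*(-10), -149) = 1 - (21 - 2*(-10) - 149) = 1 - (21 + 20 - 149) = 1 - 1*(-108) = 1 + 108 = 109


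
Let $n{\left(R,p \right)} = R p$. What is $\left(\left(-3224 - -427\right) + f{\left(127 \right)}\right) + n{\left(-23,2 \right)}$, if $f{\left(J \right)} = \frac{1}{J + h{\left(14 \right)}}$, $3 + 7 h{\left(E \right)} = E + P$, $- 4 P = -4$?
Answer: $- \frac{2561536}{901} \approx -2843.0$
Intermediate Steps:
$P = 1$ ($P = \left(- \frac{1}{4}\right) \left(-4\right) = 1$)
$h{\left(E \right)} = - \frac{2}{7} + \frac{E}{7}$ ($h{\left(E \right)} = - \frac{3}{7} + \frac{E + 1}{7} = - \frac{3}{7} + \frac{1 + E}{7} = - \frac{3}{7} + \left(\frac{1}{7} + \frac{E}{7}\right) = - \frac{2}{7} + \frac{E}{7}$)
$f{\left(J \right)} = \frac{1}{\frac{12}{7} + J}$ ($f{\left(J \right)} = \frac{1}{J + \left(- \frac{2}{7} + \frac{1}{7} \cdot 14\right)} = \frac{1}{J + \left(- \frac{2}{7} + 2\right)} = \frac{1}{J + \frac{12}{7}} = \frac{1}{\frac{12}{7} + J}$)
$\left(\left(-3224 - -427\right) + f{\left(127 \right)}\right) + n{\left(-23,2 \right)} = \left(\left(-3224 - -427\right) + \frac{7}{12 + 7 \cdot 127}\right) - 46 = \left(\left(-3224 + 427\right) + \frac{7}{12 + 889}\right) - 46 = \left(-2797 + \frac{7}{901}\right) - 46 = - \frac{2520090}{901} - 46 = - \frac{2561536}{901}$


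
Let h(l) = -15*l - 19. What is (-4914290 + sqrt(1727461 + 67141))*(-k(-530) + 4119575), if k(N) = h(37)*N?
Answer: -18749760922950 + 3815355*sqrt(1794602) ≈ -1.8745e+13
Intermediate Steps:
h(l) = -19 - 15*l
k(N) = -574*N (k(N) = (-19 - 15*37)*N = (-19 - 555)*N = -574*N)
(-4914290 + sqrt(1727461 + 67141))*(-k(-530) + 4119575) = (-4914290 + sqrt(1727461 + 67141))*(-(-574)*(-530) + 4119575) = (-4914290 + sqrt(1794602))*(-1*304220 + 4119575) = (-4914290 + sqrt(1794602))*(-304220 + 4119575) = (-4914290 + sqrt(1794602))*3815355 = -18749760922950 + 3815355*sqrt(1794602)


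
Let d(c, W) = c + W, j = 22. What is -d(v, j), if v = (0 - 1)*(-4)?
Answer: -26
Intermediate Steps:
v = 4 (v = -1*(-4) = 4)
d(c, W) = W + c
-d(v, j) = -(22 + 4) = -1*26 = -26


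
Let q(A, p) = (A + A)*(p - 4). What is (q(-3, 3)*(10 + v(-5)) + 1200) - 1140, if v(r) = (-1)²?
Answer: 126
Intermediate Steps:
q(A, p) = 2*A*(-4 + p) (q(A, p) = (2*A)*(-4 + p) = 2*A*(-4 + p))
v(r) = 1
(q(-3, 3)*(10 + v(-5)) + 1200) - 1140 = ((2*(-3)*(-4 + 3))*(10 + 1) + 1200) - 1140 = ((2*(-3)*(-1))*11 + 1200) - 1140 = (6*11 + 1200) - 1140 = (66 + 1200) - 1140 = 1266 - 1140 = 126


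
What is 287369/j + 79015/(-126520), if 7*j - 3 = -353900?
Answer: -56493730523/8955009688 ≈ -6.3086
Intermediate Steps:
j = -353897/7 (j = 3/7 + (⅐)*(-353900) = 3/7 - 353900/7 = -353897/7 ≈ -50557.)
287369/j + 79015/(-126520) = 287369/(-353897/7) + 79015/(-126520) = 287369*(-7/353897) + 79015*(-1/126520) = -2011583/353897 - 15803/25304 = -56493730523/8955009688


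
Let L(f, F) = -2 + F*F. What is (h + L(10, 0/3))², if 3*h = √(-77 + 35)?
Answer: (6 - I*√42)²/9 ≈ -0.66667 - 8.641*I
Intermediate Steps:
L(f, F) = -2 + F²
h = I*√42/3 (h = √(-77 + 35)/3 = √(-42)/3 = (I*√42)/3 = I*√42/3 ≈ 2.1602*I)
(h + L(10, 0/3))² = (I*√42/3 + (-2 + (0/3)²))² = (I*√42/3 + (-2 + (0*(⅓))²))² = (I*√42/3 + (-2 + 0²))² = (I*√42/3 + (-2 + 0))² = (I*√42/3 - 2)² = (-2 + I*√42/3)²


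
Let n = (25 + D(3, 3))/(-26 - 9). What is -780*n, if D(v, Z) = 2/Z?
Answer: 572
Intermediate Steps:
n = -11/15 (n = (25 + 2/3)/(-26 - 9) = (25 + 2*(⅓))/(-35) = (25 + ⅔)*(-1/35) = (77/3)*(-1/35) = -11/15 ≈ -0.73333)
-780*n = -780*(-11/15) = 572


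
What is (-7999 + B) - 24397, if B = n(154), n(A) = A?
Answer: -32242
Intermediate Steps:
B = 154
(-7999 + B) - 24397 = (-7999 + 154) - 24397 = -7845 - 24397 = -32242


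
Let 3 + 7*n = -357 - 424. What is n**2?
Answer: 12544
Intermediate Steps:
n = -112 (n = -3/7 + (-357 - 424)/7 = -3/7 + (1/7)*(-781) = -3/7 - 781/7 = -112)
n**2 = (-112)**2 = 12544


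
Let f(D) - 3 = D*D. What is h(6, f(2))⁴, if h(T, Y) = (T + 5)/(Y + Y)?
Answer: 14641/38416 ≈ 0.38112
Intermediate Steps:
f(D) = 3 + D² (f(D) = 3 + D*D = 3 + D²)
h(T, Y) = (5 + T)/(2*Y) (h(T, Y) = (5 + T)/((2*Y)) = (5 + T)*(1/(2*Y)) = (5 + T)/(2*Y))
h(6, f(2))⁴ = ((5 + 6)/(2*(3 + 2²)))⁴ = ((½)*11/(3 + 4))⁴ = ((½)*11/7)⁴ = ((½)*(⅐)*11)⁴ = (11/14)⁴ = 14641/38416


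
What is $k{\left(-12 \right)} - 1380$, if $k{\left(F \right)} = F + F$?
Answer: $-1404$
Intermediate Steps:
$k{\left(F \right)} = 2 F$
$k{\left(-12 \right)} - 1380 = 2 \left(-12\right) - 1380 = -24 - 1380 = -1404$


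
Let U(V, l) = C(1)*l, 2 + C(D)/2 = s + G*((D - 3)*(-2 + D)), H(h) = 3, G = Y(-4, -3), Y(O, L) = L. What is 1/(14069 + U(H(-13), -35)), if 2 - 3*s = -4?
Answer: 1/14489 ≈ 6.9018e-5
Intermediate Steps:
s = 2 (s = ⅔ - ⅓*(-4) = ⅔ + 4/3 = 2)
G = -3
C(D) = -6*(-3 + D)*(-2 + D) (C(D) = -4 + 2*(2 - 3*(D - 3)*(-2 + D)) = -4 + 2*(2 - 3*(-3 + D)*(-2 + D)) = -4 + (4 - 6*(-3 + D)*(-2 + D)) = -6*(-3 + D)*(-2 + D))
U(V, l) = -12*l (U(V, l) = (-36 - 6*1² + 30*1)*l = (-36 - 6*1 + 30)*l = (-36 - 6 + 30)*l = -12*l)
1/(14069 + U(H(-13), -35)) = 1/(14069 - 12*(-35)) = 1/(14069 + 420) = 1/14489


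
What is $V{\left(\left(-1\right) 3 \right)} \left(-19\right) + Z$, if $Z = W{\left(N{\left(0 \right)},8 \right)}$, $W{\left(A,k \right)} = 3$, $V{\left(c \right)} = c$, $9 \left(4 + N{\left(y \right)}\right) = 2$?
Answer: $60$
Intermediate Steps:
$N{\left(y \right)} = - \frac{34}{9}$ ($N{\left(y \right)} = -4 + \frac{1}{9} \cdot 2 = -4 + \frac{2}{9} = - \frac{34}{9}$)
$Z = 3$
$V{\left(\left(-1\right) 3 \right)} \left(-19\right) + Z = \left(-1\right) 3 \left(-19\right) + 3 = \left(-3\right) \left(-19\right) + 3 = 57 + 3 = 60$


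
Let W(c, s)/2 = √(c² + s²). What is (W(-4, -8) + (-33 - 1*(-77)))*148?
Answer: 6512 + 1184*√5 ≈ 9159.5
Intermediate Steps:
W(c, s) = 2*√(c² + s²)
(W(-4, -8) + (-33 - 1*(-77)))*148 = (2*√((-4)² + (-8)²) + (-33 - 1*(-77)))*148 = (2*√(16 + 64) + (-33 + 77))*148 = (2*√80 + 44)*148 = (2*(4*√5) + 44)*148 = (8*√5 + 44)*148 = (44 + 8*√5)*148 = 6512 + 1184*√5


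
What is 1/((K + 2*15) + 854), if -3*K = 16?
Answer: 3/2636 ≈ 0.0011381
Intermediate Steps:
K = -16/3 (K = -⅓*16 = -16/3 ≈ -5.3333)
1/((K + 2*15) + 854) = 1/((-16/3 + 2*15) + 854) = 1/((-16/3 + 30) + 854) = 1/(74/3 + 854) = 1/(2636/3) = 3/2636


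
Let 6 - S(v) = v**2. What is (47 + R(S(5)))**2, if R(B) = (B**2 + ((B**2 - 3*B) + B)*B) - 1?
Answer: 51466276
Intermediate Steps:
S(v) = 6 - v**2
R(B) = -1 + B**2 + B*(B**2 - 2*B) (R(B) = (B**2 + (B**2 - 2*B)*B) - 1 = (B**2 + B*(B**2 - 2*B)) - 1 = -1 + B**2 + B*(B**2 - 2*B))
(47 + R(S(5)))**2 = (47 + (-1 + (6 - 1*5**2)**3 - (6 - 1*5**2)**2))**2 = (47 + (-1 + (6 - 1*25)**3 - (6 - 1*25)**2))**2 = (47 + (-1 + (6 - 25)**3 - (6 - 25)**2))**2 = (47 + (-1 + (-19)**3 - 1*(-19)**2))**2 = (47 + (-1 - 6859 - 1*361))**2 = (47 + (-1 - 6859 - 361))**2 = (47 - 7221)**2 = (-7174)**2 = 51466276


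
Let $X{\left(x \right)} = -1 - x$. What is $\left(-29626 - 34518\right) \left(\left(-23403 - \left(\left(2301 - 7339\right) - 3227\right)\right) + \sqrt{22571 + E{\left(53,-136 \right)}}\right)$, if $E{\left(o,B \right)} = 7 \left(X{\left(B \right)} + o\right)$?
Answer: $971011872 - 64144 \sqrt{23887} \approx 9.611 \cdot 10^{8}$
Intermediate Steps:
$E{\left(o,B \right)} = -7 - 7 B + 7 o$ ($E{\left(o,B \right)} = 7 \left(\left(-1 - B\right) + o\right) = 7 \left(-1 + o - B\right) = -7 - 7 B + 7 o$)
$\left(-29626 - 34518\right) \left(\left(-23403 - \left(\left(2301 - 7339\right) - 3227\right)\right) + \sqrt{22571 + E{\left(53,-136 \right)}}\right) = \left(-29626 - 34518\right) \left(\left(-23403 - \left(\left(2301 - 7339\right) - 3227\right)\right) + \sqrt{22571 - -1316}\right) = - 64144 \left(\left(-23403 - \left(-5038 - 3227\right)\right) + \sqrt{22571 + \left(-7 + 952 + 371\right)}\right) = - 64144 \left(\left(-23403 - -8265\right) + \sqrt{22571 + 1316}\right) = - 64144 \left(\left(-23403 + 8265\right) + \sqrt{23887}\right) = - 64144 \left(-15138 + \sqrt{23887}\right) = 971011872 - 64144 \sqrt{23887}$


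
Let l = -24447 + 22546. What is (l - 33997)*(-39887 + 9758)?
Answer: 1081570842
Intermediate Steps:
l = -1901
(l - 33997)*(-39887 + 9758) = (-1901 - 33997)*(-39887 + 9758) = -35898*(-30129) = 1081570842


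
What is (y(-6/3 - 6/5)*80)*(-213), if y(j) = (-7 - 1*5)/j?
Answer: -63900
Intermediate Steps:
y(j) = -12/j (y(j) = (-7 - 5)/j = -12/j)
(y(-6/3 - 6/5)*80)*(-213) = (-12/(-6/3 - 6/5)*80)*(-213) = (-12/(-6*1/3 - 6*1/5)*80)*(-213) = (-12/(-2 - 6/5)*80)*(-213) = (-12/(-16/5)*80)*(-213) = (-12*(-5/16)*80)*(-213) = ((15/4)*80)*(-213) = 300*(-213) = -63900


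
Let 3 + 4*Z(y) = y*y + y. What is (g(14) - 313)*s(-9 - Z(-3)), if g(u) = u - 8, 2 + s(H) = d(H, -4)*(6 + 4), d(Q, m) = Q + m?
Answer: 85653/2 ≈ 42827.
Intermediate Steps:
Z(y) = -¾ + y/4 + y²/4 (Z(y) = -¾ + (y*y + y)/4 = -¾ + (y² + y)/4 = -¾ + (y + y²)/4 = -¾ + (y/4 + y²/4) = -¾ + y/4 + y²/4)
s(H) = -42 + 10*H (s(H) = -2 + (H - 4)*(6 + 4) = -2 + (-4 + H)*10 = -2 + (-40 + 10*H) = -42 + 10*H)
g(u) = -8 + u
(g(14) - 313)*s(-9 - Z(-3)) = ((-8 + 14) - 313)*(-42 + 10*(-9 - (-¾ + (¼)*(-3) + (¼)*(-3)²))) = (6 - 313)*(-42 + 10*(-9 - (-¾ - ¾ + (¼)*9))) = -307*(-42 + 10*(-9 - (-¾ - ¾ + 9/4))) = -307*(-42 + 10*(-9 - 1*¾)) = -307*(-42 + 10*(-9 - ¾)) = -307*(-42 + 10*(-39/4)) = -307*(-42 - 195/2) = -307*(-279/2) = 85653/2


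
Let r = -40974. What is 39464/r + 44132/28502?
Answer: 170865410/291960237 ≈ 0.58524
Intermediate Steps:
39464/r + 44132/28502 = 39464/(-40974) + 44132/28502 = 39464*(-1/40974) + 44132*(1/28502) = -19732/20487 + 22066/14251 = 170865410/291960237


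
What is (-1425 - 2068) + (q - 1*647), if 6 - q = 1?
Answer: -4135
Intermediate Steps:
q = 5 (q = 6 - 1*1 = 6 - 1 = 5)
(-1425 - 2068) + (q - 1*647) = (-1425 - 2068) + (5 - 1*647) = -3493 + (5 - 647) = -3493 - 642 = -4135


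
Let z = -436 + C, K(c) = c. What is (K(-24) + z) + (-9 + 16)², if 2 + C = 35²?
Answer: 812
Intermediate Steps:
C = 1223 (C = -2 + 35² = -2 + 1225 = 1223)
z = 787 (z = -436 + 1223 = 787)
(K(-24) + z) + (-9 + 16)² = (-24 + 787) + (-9 + 16)² = 763 + 7² = 763 + 49 = 812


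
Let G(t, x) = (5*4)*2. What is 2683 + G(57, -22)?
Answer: 2723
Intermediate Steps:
G(t, x) = 40 (G(t, x) = 20*2 = 40)
2683 + G(57, -22) = 2683 + 40 = 2723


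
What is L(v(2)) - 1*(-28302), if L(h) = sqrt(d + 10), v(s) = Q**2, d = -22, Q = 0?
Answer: 28302 + 2*I*sqrt(3) ≈ 28302.0 + 3.4641*I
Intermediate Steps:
v(s) = 0 (v(s) = 0**2 = 0)
L(h) = 2*I*sqrt(3) (L(h) = sqrt(-22 + 10) = sqrt(-12) = 2*I*sqrt(3))
L(v(2)) - 1*(-28302) = 2*I*sqrt(3) - 1*(-28302) = 2*I*sqrt(3) + 28302 = 28302 + 2*I*sqrt(3)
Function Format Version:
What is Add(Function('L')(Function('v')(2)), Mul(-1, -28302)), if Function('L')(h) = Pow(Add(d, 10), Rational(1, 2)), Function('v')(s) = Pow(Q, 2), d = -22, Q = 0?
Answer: Add(28302, Mul(2, I, Pow(3, Rational(1, 2)))) ≈ Add(28302., Mul(3.4641, I))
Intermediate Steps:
Function('v')(s) = 0 (Function('v')(s) = Pow(0, 2) = 0)
Function('L')(h) = Mul(2, I, Pow(3, Rational(1, 2))) (Function('L')(h) = Pow(Add(-22, 10), Rational(1, 2)) = Pow(-12, Rational(1, 2)) = Mul(2, I, Pow(3, Rational(1, 2))))
Add(Function('L')(Function('v')(2)), Mul(-1, -28302)) = Add(Mul(2, I, Pow(3, Rational(1, 2))), Mul(-1, -28302)) = Add(Mul(2, I, Pow(3, Rational(1, 2))), 28302) = Add(28302, Mul(2, I, Pow(3, Rational(1, 2))))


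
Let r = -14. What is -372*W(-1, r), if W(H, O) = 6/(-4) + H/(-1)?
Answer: 186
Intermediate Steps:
W(H, O) = -3/2 - H (W(H, O) = 6*(-¼) + H*(-1) = -3/2 - H)
-372*W(-1, r) = -372*(-3/2 - 1*(-1)) = -372*(-3/2 + 1) = -372*(-½) = 186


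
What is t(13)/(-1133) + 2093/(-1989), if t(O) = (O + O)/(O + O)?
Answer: -182566/173349 ≈ -1.0532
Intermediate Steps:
t(O) = 1 (t(O) = (2*O)/((2*O)) = (2*O)*(1/(2*O)) = 1)
t(13)/(-1133) + 2093/(-1989) = 1/(-1133) + 2093/(-1989) = 1*(-1/1133) + 2093*(-1/1989) = -1/1133 - 161/153 = -182566/173349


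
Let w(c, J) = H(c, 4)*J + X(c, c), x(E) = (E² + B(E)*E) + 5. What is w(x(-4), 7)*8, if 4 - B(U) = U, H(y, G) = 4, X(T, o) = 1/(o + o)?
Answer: 2460/11 ≈ 223.64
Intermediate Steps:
X(T, o) = 1/(2*o)
B(U) = 4 - U
x(E) = 5 + E² + E*(4 - E) (x(E) = (E² + (4 - E)*E) + 5 = (E² + E*(4 - E)) + 5 = 5 + E² + E*(4 - E))
w(c, J) = 1/(2*c) + 4*J (w(c, J) = 4*J + 1/(2*c) = 1/(2*c) + 4*J)
w(x(-4), 7)*8 = (1/(2*(5 + 4*(-4))) + 4*7)*8 = (1/(2*(5 - 16)) + 28)*8 = ((½)/(-11) + 28)*8 = ((½)*(-1/11) + 28)*8 = (-1/22 + 28)*8 = (615/22)*8 = 2460/11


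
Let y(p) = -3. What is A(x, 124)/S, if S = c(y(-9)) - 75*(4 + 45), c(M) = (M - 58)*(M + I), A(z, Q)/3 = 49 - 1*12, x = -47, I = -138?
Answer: 37/1642 ≈ 0.022534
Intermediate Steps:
A(z, Q) = 111 (A(z, Q) = 3*(49 - 1*12) = 3*(49 - 12) = 3*37 = 111)
c(M) = (-138 + M)*(-58 + M) (c(M) = (M - 58)*(M - 138) = (-58 + M)*(-138 + M) = (-138 + M)*(-58 + M))
S = 4926 (S = (8004 + (-3)² - 196*(-3)) - 75*(4 + 45) = (8004 + 9 + 588) - 75*49 = 8601 - 1*3675 = 8601 - 3675 = 4926)
A(x, 124)/S = 111/4926 = 111*(1/4926) = 37/1642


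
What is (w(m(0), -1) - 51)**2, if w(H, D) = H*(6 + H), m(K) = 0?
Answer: 2601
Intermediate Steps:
(w(m(0), -1) - 51)**2 = (0*(6 + 0) - 51)**2 = (0*6 - 51)**2 = (0 - 51)**2 = (-51)**2 = 2601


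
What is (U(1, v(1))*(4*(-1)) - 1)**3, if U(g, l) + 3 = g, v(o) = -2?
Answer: 343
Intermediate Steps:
U(g, l) = -3 + g
(U(1, v(1))*(4*(-1)) - 1)**3 = ((-3 + 1)*(4*(-1)) - 1)**3 = (-2*(-4) - 1)**3 = (8 - 1)**3 = 7**3 = 343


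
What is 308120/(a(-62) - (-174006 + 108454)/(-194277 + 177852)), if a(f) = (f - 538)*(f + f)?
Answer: 632608875/152744306 ≈ 4.1416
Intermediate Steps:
a(f) = 2*f*(-538 + f) (a(f) = (-538 + f)*(2*f) = 2*f*(-538 + f))
308120/(a(-62) - (-174006 + 108454)/(-194277 + 177852)) = 308120/(2*(-62)*(-538 - 62) - (-174006 + 108454)/(-194277 + 177852)) = 308120/(2*(-62)*(-600) - (-65552)/(-16425)) = 308120/(74400 - (-65552)*(-1)/16425) = 308120/(74400 - 1*65552/16425) = 308120/(74400 - 65552/16425) = 308120/(1221954448/16425) = 308120*(16425/1221954448) = 632608875/152744306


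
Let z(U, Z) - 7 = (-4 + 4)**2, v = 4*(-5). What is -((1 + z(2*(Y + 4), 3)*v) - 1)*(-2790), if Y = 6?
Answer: -390600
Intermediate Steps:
v = -20
z(U, Z) = 7 (z(U, Z) = 7 + (-4 + 4)**2 = 7 + 0**2 = 7 + 0 = 7)
-((1 + z(2*(Y + 4), 3)*v) - 1)*(-2790) = -((1 + 7*(-20)) - 1)*(-2790) = -((1 - 140) - 1)*(-2790) = -(-139 - 1)*(-2790) = -1*(-140)*(-2790) = 140*(-2790) = -390600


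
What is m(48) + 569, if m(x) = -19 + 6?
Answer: 556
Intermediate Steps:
m(x) = -13
m(48) + 569 = -13 + 569 = 556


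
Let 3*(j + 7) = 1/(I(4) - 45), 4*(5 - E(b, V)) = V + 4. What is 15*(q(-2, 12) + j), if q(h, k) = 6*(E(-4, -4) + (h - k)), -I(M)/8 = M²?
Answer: -158300/173 ≈ -915.03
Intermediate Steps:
E(b, V) = 4 - V/4 (E(b, V) = 5 - (V + 4)/4 = 5 - (4 + V)/4 = 5 + (-1 - V/4) = 4 - V/4)
I(M) = -8*M²
j = -3634/519 (j = -7 + 1/(3*(-8*4² - 45)) = -7 + 1/(3*(-8*16 - 45)) = -7 + 1/(3*(-128 - 45)) = -7 + (⅓)/(-173) = -7 + (⅓)*(-1/173) = -7 - 1/519 = -3634/519 ≈ -7.0019)
q(h, k) = 30 - 6*k + 6*h (q(h, k) = 6*((4 - ¼*(-4)) + (h - k)) = 6*((4 + 1) + (h - k)) = 6*(5 + (h - k)) = 6*(5 + h - k) = 30 - 6*k + 6*h)
15*(q(-2, 12) + j) = 15*((30 - 6*12 + 6*(-2)) - 3634/519) = 15*((30 - 72 - 12) - 3634/519) = 15*(-54 - 3634/519) = 15*(-31660/519) = -158300/173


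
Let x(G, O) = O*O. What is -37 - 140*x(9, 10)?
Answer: -14037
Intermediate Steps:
x(G, O) = O**2
-37 - 140*x(9, 10) = -37 - 140*10**2 = -37 - 140*100 = -37 - 14000 = -14037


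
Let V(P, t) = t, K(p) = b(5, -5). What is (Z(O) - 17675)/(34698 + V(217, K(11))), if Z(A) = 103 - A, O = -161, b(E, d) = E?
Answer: -17411/34703 ≈ -0.50171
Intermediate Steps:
K(p) = 5
(Z(O) - 17675)/(34698 + V(217, K(11))) = ((103 - 1*(-161)) - 17675)/(34698 + 5) = ((103 + 161) - 17675)/34703 = (264 - 17675)*(1/34703) = -17411*1/34703 = -17411/34703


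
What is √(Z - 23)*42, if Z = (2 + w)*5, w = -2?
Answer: 42*I*√23 ≈ 201.42*I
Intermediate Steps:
Z = 0 (Z = (2 - 2)*5 = 0*5 = 0)
√(Z - 23)*42 = √(0 - 23)*42 = √(-23)*42 = (I*√23)*42 = 42*I*√23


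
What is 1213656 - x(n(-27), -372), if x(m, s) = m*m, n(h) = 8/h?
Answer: 884755160/729 ≈ 1.2137e+6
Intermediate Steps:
x(m, s) = m**2
1213656 - x(n(-27), -372) = 1213656 - (8/(-27))**2 = 1213656 - (8*(-1/27))**2 = 1213656 - (-8/27)**2 = 1213656 - 1*64/729 = 1213656 - 64/729 = 884755160/729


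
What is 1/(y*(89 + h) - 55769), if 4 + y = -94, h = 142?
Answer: -1/78407 ≈ -1.2754e-5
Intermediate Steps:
y = -98 (y = -4 - 94 = -98)
1/(y*(89 + h) - 55769) = 1/(-98*(89 + 142) - 55769) = 1/(-98*231 - 55769) = 1/(-22638 - 55769) = 1/(-78407) = -1/78407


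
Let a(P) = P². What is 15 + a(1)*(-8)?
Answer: 7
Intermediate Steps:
15 + a(1)*(-8) = 15 + 1²*(-8) = 15 + 1*(-8) = 15 - 8 = 7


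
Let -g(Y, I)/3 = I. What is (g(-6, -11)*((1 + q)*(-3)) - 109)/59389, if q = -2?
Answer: -10/59389 ≈ -0.00016838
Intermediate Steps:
g(Y, I) = -3*I
(g(-6, -11)*((1 + q)*(-3)) - 109)/59389 = ((-3*(-11))*((1 - 2)*(-3)) - 109)/59389 = (33*(-1*(-3)) - 109)*(1/59389) = (33*3 - 109)*(1/59389) = (99 - 109)*(1/59389) = -10*1/59389 = -10/59389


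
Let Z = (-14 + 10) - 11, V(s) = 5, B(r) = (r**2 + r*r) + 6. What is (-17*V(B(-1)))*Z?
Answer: 1275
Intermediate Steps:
B(r) = 6 + 2*r**2 (B(r) = (r**2 + r**2) + 6 = 2*r**2 + 6 = 6 + 2*r**2)
Z = -15 (Z = -4 - 11 = -15)
(-17*V(B(-1)))*Z = -17*5*(-15) = -85*(-15) = 1275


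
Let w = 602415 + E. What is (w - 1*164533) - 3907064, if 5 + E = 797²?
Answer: -2833978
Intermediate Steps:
E = 635204 (E = -5 + 797² = -5 + 635209 = 635204)
w = 1237619 (w = 602415 + 635204 = 1237619)
(w - 1*164533) - 3907064 = (1237619 - 1*164533) - 3907064 = (1237619 - 164533) - 3907064 = 1073086 - 3907064 = -2833978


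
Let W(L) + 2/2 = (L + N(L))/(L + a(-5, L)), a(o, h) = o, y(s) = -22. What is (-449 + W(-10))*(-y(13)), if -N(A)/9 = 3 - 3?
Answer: -29656/3 ≈ -9885.3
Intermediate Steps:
N(A) = 0 (N(A) = -9*(3 - 3) = -9*0 = 0)
W(L) = -1 + L/(-5 + L) (W(L) = -1 + (L + 0)/(L - 5) = -1 + L/(-5 + L))
(-449 + W(-10))*(-y(13)) = (-449 + 5/(-5 - 10))*(-1*(-22)) = (-449 + 5/(-15))*22 = (-449 + 5*(-1/15))*22 = (-449 - ⅓)*22 = -1348/3*22 = -29656/3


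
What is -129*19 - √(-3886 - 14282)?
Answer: -2451 - 2*I*√4542 ≈ -2451.0 - 134.79*I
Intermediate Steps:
-129*19 - √(-3886 - 14282) = -2451 - √(-18168) = -2451 - 2*I*√4542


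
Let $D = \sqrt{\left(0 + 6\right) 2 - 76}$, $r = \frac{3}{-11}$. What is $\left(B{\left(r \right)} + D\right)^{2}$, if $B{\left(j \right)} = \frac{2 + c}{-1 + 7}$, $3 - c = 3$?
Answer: $- \frac{575}{9} + \frac{16 i}{3} \approx -63.889 + 5.3333 i$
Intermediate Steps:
$c = 0$ ($c = 3 - 3 = 0$)
$r = - \frac{3}{11}$ ($r = 3 \left(- \frac{1}{11}\right) = - \frac{3}{11} \approx -0.27273$)
$B{\left(j \right)} = \frac{1}{3}$ ($B{\left(j \right)} = \frac{2 + 0}{-1 + 7} = \frac{2}{6} = 2 \cdot \frac{1}{6} = \frac{1}{3}$)
$D = 8 i$ ($D = \sqrt{6 \cdot 2 - 76} = \sqrt{12 - 76} = \sqrt{-64} = 8 i \approx 8.0 i$)
$\left(B{\left(r \right)} + D\right)^{2} = \left(\frac{1}{3} + 8 i\right)^{2}$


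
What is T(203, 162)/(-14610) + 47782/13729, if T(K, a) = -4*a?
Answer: 117831902/33430115 ≈ 3.5247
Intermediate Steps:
T(203, 162)/(-14610) + 47782/13729 = -4*162/(-14610) + 47782/13729 = -648*(-1/14610) + 47782*(1/13729) = 108/2435 + 47782/13729 = 117831902/33430115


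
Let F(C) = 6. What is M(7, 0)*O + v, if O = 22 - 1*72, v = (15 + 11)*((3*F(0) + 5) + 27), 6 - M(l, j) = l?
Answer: 1350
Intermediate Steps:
M(l, j) = 6 - l
v = 1300 (v = (15 + 11)*((3*6 + 5) + 27) = 26*((18 + 5) + 27) = 26*(23 + 27) = 26*50 = 1300)
O = -50 (O = 22 - 72 = -50)
M(7, 0)*O + v = (6 - 1*7)*(-50) + 1300 = (6 - 7)*(-50) + 1300 = -1*(-50) + 1300 = 50 + 1300 = 1350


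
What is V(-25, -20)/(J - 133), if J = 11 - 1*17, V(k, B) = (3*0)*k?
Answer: 0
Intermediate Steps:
V(k, B) = 0 (V(k, B) = 0*k = 0)
J = -6 (J = 11 - 17 = -6)
V(-25, -20)/(J - 133) = 0/(-6 - 133) = 0/(-139) = -1/139*0 = 0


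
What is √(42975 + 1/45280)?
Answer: √5506919642830/11320 ≈ 207.30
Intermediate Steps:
√(42975 + 1/45280) = √(1945908001/45280) = √5506919642830/11320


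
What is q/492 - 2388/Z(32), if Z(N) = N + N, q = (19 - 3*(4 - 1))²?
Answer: -73031/1968 ≈ -37.109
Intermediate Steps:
q = 100 (q = (19 - 3*3)² = (19 - 9)² = 10² = 100)
Z(N) = 2*N
q/492 - 2388/Z(32) = 100/492 - 2388/(2*32) = 100*(1/492) - 2388/64 = 25/123 - 2388*1/64 = 25/123 - 597/16 = -73031/1968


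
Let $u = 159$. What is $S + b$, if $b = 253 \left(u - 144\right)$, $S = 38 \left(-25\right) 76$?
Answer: $-68405$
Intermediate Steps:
$S = -72200$ ($S = \left(-950\right) 76 = -72200$)
$b = 3795$ ($b = 253 \left(159 - 144\right) = 253 \cdot 15 = 3795$)
$S + b = -72200 + 3795 = -68405$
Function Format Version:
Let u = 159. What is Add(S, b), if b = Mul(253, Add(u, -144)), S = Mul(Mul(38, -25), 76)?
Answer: -68405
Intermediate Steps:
S = -72200 (S = Mul(-950, 76) = -72200)
b = 3795 (b = Mul(253, Add(159, -144)) = Mul(253, 15) = 3795)
Add(S, b) = Add(-72200, 3795) = -68405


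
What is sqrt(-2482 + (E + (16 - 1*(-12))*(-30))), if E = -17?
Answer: 3*I*sqrt(371) ≈ 57.784*I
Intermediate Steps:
sqrt(-2482 + (E + (16 - 1*(-12))*(-30))) = sqrt(-2482 + (-17 + (16 - 1*(-12))*(-30))) = sqrt(-2482 + (-17 + (16 + 12)*(-30))) = sqrt(-2482 + (-17 + 28*(-30))) = sqrt(-2482 + (-17 - 840)) = sqrt(-2482 - 857) = sqrt(-3339) = 3*I*sqrt(371)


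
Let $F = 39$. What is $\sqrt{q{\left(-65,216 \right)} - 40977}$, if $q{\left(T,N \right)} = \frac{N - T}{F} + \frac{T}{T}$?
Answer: $\frac{i \sqrt{62313537}}{39} \approx 202.41 i$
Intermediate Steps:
$q{\left(T,N \right)} = 1 - \frac{T}{39} + \frac{N}{39}$ ($q{\left(T,N \right)} = \frac{N - T}{39} + \frac{T}{T} = \left(N - T\right) \frac{1}{39} + 1 = \left(- \frac{T}{39} + \frac{N}{39}\right) + 1 = 1 - \frac{T}{39} + \frac{N}{39}$)
$\sqrt{q{\left(-65,216 \right)} - 40977} = \sqrt{\left(1 - - \frac{5}{3} + \frac{1}{39} \cdot 216\right) - 40977} = \sqrt{\left(1 + \frac{5}{3} + \frac{72}{13}\right) - 40977} = \sqrt{\frac{320}{39} - 40977} = \sqrt{- \frac{1597783}{39}} = \frac{i \sqrt{62313537}}{39}$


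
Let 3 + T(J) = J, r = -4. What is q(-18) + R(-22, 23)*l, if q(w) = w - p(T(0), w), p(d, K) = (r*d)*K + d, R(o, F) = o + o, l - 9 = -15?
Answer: 465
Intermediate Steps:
l = -6 (l = 9 - 15 = -6)
T(J) = -3 + J
R(o, F) = 2*o
p(d, K) = d - 4*K*d (p(d, K) = (-4*d)*K + d = -4*K*d + d = d - 4*K*d)
q(w) = 3 - 11*w (q(w) = w - (-3 + 0)*(1 - 4*w) = w - (-3)*(1 - 4*w) = w - (-3 + 12*w) = w + (3 - 12*w) = 3 - 11*w)
q(-18) + R(-22, 23)*l = (3 - 11*(-18)) + (2*(-22))*(-6) = (3 + 198) - 44*(-6) = 201 + 264 = 465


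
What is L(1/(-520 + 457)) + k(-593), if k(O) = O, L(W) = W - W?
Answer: -593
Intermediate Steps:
L(W) = 0
L(1/(-520 + 457)) + k(-593) = 0 - 593 = -593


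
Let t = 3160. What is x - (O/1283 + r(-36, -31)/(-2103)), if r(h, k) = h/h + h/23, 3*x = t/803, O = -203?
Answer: 73238345524/49832113881 ≈ 1.4697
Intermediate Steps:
x = 3160/2409 (x = (3160/803)/3 = (3160*(1/803))/3 = (⅓)*(3160/803) = 3160/2409 ≈ 1.3117)
r(h, k) = 1 + h/23 (r(h, k) = 1 + h*(1/23) = 1 + h/23)
x - (O/1283 + r(-36, -31)/(-2103)) = 3160/2409 - (-203/1283 + (1 + (1/23)*(-36))/(-2103)) = 3160/2409 - (-203*1/1283 + (1 - 36/23)*(-1/2103)) = 3160/2409 - (-203/1283 - 13/23*(-1/2103)) = 3160/2409 - (-203/1283 + 13/48369) = 3160/2409 - 1*(-9802228/62057427) = 3160/2409 + 9802228/62057427 = 73238345524/49832113881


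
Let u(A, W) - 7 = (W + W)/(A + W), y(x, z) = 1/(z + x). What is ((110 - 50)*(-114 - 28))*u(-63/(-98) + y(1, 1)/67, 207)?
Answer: -1865628660/24347 ≈ -76627.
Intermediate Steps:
y(x, z) = 1/(x + z)
u(A, W) = 7 + 2*W/(A + W) (u(A, W) = 7 + (W + W)/(A + W) = 7 + (2*W)/(A + W) = 7 + 2*W/(A + W))
((110 - 50)*(-114 - 28))*u(-63/(-98) + y(1, 1)/67, 207) = ((110 - 50)*(-114 - 28))*((7*(-63/(-98) + 1/((1 + 1)*67)) + 9*207)/((-63/(-98) + 1/((1 + 1)*67)) + 207)) = (60*(-142))*((7*(-63*(-1/98) + (1/67)/2) + 1863)/((-63*(-1/98) + (1/67)/2) + 207)) = -8520*(7*(9/14 + (1/2)*(1/67)) + 1863)/((9/14 + (1/2)*(1/67)) + 207) = -8520*(7*(9/14 + 1/134) + 1863)/((9/14 + 1/134) + 207) = -8520*(7*(305/469) + 1863)/(305/469 + 207) = -8520*(305/67 + 1863)/97388/469 = -998970*125126/(24347*67) = -8520*437941/48694 = -1865628660/24347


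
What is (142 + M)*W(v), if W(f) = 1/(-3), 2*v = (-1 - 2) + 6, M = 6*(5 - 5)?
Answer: -142/3 ≈ -47.333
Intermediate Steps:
M = 0 (M = 6*0 = 0)
v = 3/2 (v = ((-1 - 2) + 6)/2 = (-3 + 6)/2 = (½)*3 = 3/2 ≈ 1.5000)
W(f) = -⅓
(142 + M)*W(v) = (142 + 0)*(-⅓) = 142*(-⅓) = -142/3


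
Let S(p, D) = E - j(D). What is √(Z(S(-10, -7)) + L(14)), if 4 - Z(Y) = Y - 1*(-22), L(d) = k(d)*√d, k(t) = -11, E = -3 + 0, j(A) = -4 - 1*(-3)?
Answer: √(-16 - 11*√14) ≈ 7.5603*I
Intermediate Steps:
j(A) = -1 (j(A) = -4 + 3 = -1)
E = -3
S(p, D) = -2 (S(p, D) = -3 - 1*(-1) = -3 + 1 = -2)
L(d) = -11*√d
Z(Y) = -18 - Y (Z(Y) = 4 - (Y - 1*(-22)) = 4 - (Y + 22) = 4 - (22 + Y) = 4 + (-22 - Y) = -18 - Y)
√(Z(S(-10, -7)) + L(14)) = √((-18 - 1*(-2)) - 11*√14) = √((-18 + 2) - 11*√14) = √(-16 - 11*√14)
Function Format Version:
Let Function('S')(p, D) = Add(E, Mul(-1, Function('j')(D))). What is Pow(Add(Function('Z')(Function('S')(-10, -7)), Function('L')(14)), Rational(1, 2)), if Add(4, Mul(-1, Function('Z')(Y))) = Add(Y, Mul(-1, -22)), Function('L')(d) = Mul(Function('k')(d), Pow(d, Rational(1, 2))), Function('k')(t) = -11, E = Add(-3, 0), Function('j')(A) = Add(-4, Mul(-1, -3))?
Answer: Pow(Add(-16, Mul(-11, Pow(14, Rational(1, 2)))), Rational(1, 2)) ≈ Mul(7.5603, I)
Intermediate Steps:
Function('j')(A) = -1 (Function('j')(A) = Add(-4, 3) = -1)
E = -3
Function('S')(p, D) = -2 (Function('S')(p, D) = Add(-3, Mul(-1, -1)) = Add(-3, 1) = -2)
Function('L')(d) = Mul(-11, Pow(d, Rational(1, 2)))
Function('Z')(Y) = Add(-18, Mul(-1, Y)) (Function('Z')(Y) = Add(4, Mul(-1, Add(Y, Mul(-1, -22)))) = Add(4, Mul(-1, Add(Y, 22))) = Add(4, Mul(-1, Add(22, Y))) = Add(4, Add(-22, Mul(-1, Y))) = Add(-18, Mul(-1, Y)))
Pow(Add(Function('Z')(Function('S')(-10, -7)), Function('L')(14)), Rational(1, 2)) = Pow(Add(Add(-18, Mul(-1, -2)), Mul(-11, Pow(14, Rational(1, 2)))), Rational(1, 2)) = Pow(Add(Add(-18, 2), Mul(-11, Pow(14, Rational(1, 2)))), Rational(1, 2)) = Pow(Add(-16, Mul(-11, Pow(14, Rational(1, 2)))), Rational(1, 2))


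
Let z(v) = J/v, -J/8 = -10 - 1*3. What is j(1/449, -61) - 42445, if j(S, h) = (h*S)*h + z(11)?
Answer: -209548228/4939 ≈ -42427.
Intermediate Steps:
J = 104 (J = -8*(-10 - 1*3) = -8*(-10 - 3) = -8*(-13) = 104)
z(v) = 104/v
j(S, h) = 104/11 + S*h**2 (j(S, h) = (h*S)*h + 104/11 = (S*h)*h + 104*(1/11) = S*h**2 + 104/11 = 104/11 + S*h**2)
j(1/449, -61) - 42445 = (104/11 + (-61)**2/449) - 42445 = (104/11 + (1/449)*3721) - 42445 = (104/11 + 3721/449) - 42445 = 87627/4939 - 42445 = -209548228/4939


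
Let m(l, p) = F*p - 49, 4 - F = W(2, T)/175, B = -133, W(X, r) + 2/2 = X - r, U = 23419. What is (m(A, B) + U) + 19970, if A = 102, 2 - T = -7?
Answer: 1070048/25 ≈ 42802.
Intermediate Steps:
T = 9 (T = 2 - 1*(-7) = 2 + 7 = 9)
W(X, r) = -1 + X - r (W(X, r) = -1 + (X - r) = -1 + X - r)
F = 708/175 (F = 4 - (-1 + 2 - 1*9)/175 = 4 - (-1 + 2 - 9)/175 = 4 - (-8)/175 = 4 - 1*(-8/175) = 4 + 8/175 = 708/175 ≈ 4.0457)
m(l, p) = -49 + 708*p/175 (m(l, p) = 708*p/175 - 49 = -49 + 708*p/175)
(m(A, B) + U) + 19970 = ((-49 + (708/175)*(-133)) + 23419) + 19970 = ((-49 - 13452/25) + 23419) + 19970 = (-14677/25 + 23419) + 19970 = 570798/25 + 19970 = 1070048/25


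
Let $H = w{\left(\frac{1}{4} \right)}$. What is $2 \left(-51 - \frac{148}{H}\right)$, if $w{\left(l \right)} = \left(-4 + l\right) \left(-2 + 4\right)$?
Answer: $- \frac{938}{15} \approx -62.533$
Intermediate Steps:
$w{\left(l \right)} = -8 + 2 l$ ($w{\left(l \right)} = \left(-4 + l\right) 2 = -8 + 2 l$)
$H = - \frac{15}{2}$ ($H = -8 + \frac{2}{4} = -8 + 2 \cdot \frac{1}{4} = -8 + \frac{1}{2} = - \frac{15}{2} \approx -7.5$)
$2 \left(-51 - \frac{148}{H}\right) = 2 \left(-51 - \frac{148}{- \frac{15}{2}}\right) = 2 \left(-51 - - \frac{296}{15}\right) = 2 \left(-51 + \frac{296}{15}\right) = 2 \left(- \frac{469}{15}\right) = - \frac{938}{15}$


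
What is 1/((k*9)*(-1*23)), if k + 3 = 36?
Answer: -1/6831 ≈ -0.00014639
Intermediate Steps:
k = 33 (k = -3 + 36 = 33)
1/((k*9)*(-1*23)) = 1/((33*9)*(-1*23)) = 1/(297*(-23)) = 1/(-6831) = -1/6831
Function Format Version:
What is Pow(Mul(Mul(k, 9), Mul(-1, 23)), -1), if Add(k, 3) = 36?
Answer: Rational(-1, 6831) ≈ -0.00014639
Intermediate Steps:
k = 33 (k = Add(-3, 36) = 33)
Pow(Mul(Mul(k, 9), Mul(-1, 23)), -1) = Pow(Mul(Mul(33, 9), Mul(-1, 23)), -1) = Pow(Mul(297, -23), -1) = Pow(-6831, -1) = Rational(-1, 6831)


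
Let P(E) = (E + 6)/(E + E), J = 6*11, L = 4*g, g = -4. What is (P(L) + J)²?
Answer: 1125721/256 ≈ 4397.3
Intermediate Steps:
L = -16 (L = 4*(-4) = -16)
J = 66
P(E) = (6 + E)/(2*E) (P(E) = (6 + E)/((2*E)) = (6 + E)*(1/(2*E)) = (6 + E)/(2*E))
(P(L) + J)² = ((½)*(6 - 16)/(-16) + 66)² = ((½)*(-1/16)*(-10) + 66)² = (5/16 + 66)² = (1061/16)² = 1125721/256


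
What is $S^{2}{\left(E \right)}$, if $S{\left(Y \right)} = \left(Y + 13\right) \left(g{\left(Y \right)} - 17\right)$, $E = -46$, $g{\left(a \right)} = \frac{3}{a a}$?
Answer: $\frac{1408914398529}{4477456} \approx 3.1467 \cdot 10^{5}$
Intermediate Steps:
$g{\left(a \right)} = \frac{3}{a^{2}}$
$S{\left(Y \right)} = \left(-17 + \frac{3}{Y^{2}}\right) \left(13 + Y\right)$ ($S{\left(Y \right)} = \left(Y + 13\right) \left(\frac{3}{Y^{2}} - 17\right) = \left(13 + Y\right) \left(-17 + \frac{3}{Y^{2}}\right) = \left(-17 + \frac{3}{Y^{2}}\right) \left(13 + Y\right)$)
$S^{2}{\left(E \right)} = \left(-221 - -782 + \frac{3}{-46} + \frac{39}{2116}\right)^{2} = \left(-221 + 782 + 3 \left(- \frac{1}{46}\right) + 39 \cdot \frac{1}{2116}\right)^{2} = \left(-221 + 782 - \frac{3}{46} + \frac{39}{2116}\right)^{2} = \left(\frac{1186977}{2116}\right)^{2} = \frac{1408914398529}{4477456}$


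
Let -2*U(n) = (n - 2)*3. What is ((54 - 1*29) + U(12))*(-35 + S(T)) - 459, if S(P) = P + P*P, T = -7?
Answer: -389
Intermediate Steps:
S(P) = P + P**2
U(n) = 3 - 3*n/2 (U(n) = -(n - 2)*3/2 = -(-2 + n)*3/2 = -(-6 + 3*n)/2 = 3 - 3*n/2)
((54 - 1*29) + U(12))*(-35 + S(T)) - 459 = ((54 - 1*29) + (3 - 3/2*12))*(-35 - 7*(1 - 7)) - 459 = ((54 - 29) + (3 - 18))*(-35 - 7*(-6)) - 459 = (25 - 15)*(-35 + 42) - 459 = 10*7 - 459 = 70 - 459 = -389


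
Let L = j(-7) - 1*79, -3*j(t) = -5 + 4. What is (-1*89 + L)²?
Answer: 253009/9 ≈ 28112.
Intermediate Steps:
j(t) = ⅓ (j(t) = -(-5 + 4)/3 = -⅓*(-1) = ⅓)
L = -236/3 (L = ⅓ - 1*79 = ⅓ - 79 = -236/3 ≈ -78.667)
(-1*89 + L)² = (-1*89 - 236/3)² = (-89 - 236/3)² = (-503/3)² = 253009/9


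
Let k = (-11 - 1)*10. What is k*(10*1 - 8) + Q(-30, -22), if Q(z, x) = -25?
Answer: -265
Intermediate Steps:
k = -120 (k = -12*10 = -120)
k*(10*1 - 8) + Q(-30, -22) = -120*(10*1 - 8) - 25 = -120*(10 - 8) - 25 = -120*2 - 25 = -240 - 25 = -265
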